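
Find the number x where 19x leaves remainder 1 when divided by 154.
73

gcd(19, 154) = 1, so the inverse exists.
Extended Euclidean algorithm on (154, 19):
154 = 8 × 19 + 2  ⟹  2 = (1)·154 + (-8)·19
19 = 9 × 2 + 1  ⟹  1 = (-9)·154 + (73)·19
So (73)·19 ≡ 1 (mod 154), i.e. 19^(-1) ≡ 73 (mod 154).
Check: 19 × 73 = 1387 ≡ 1 (mod 154)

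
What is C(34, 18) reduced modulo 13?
8

Using Lucas' theorem:
Write n=34 and k=18 in base 13:
n in base 13: [2, 8]
k in base 13: [1, 5]
C(34,18) mod 13 = ∏ C(n_i, k_i) mod 13
Digit binomials (mod 13): C(2,1) = 2; C(8,5) = 56 ≡ 4
Product: 2 × 4 = 8 ≡ 8 (mod 13)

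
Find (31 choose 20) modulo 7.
0

Using Lucas' theorem:
Write n=31 and k=20 in base 7:
n in base 7: [4, 3]
k in base 7: [2, 6]
C(31,20) mod 7 = ∏ C(n_i, k_i) mod 7
Digit binomials (mod 7): C(4,2) = 6; C(3,6) = 0 (k_i > n_i)
Product: 6 × 0 = 0 ≡ 0 (mod 7)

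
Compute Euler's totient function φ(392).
168

392 = 2^3 × 7^2
φ(n) = n × ∏(1 - 1/p) for each prime p dividing n
φ(392) = 392 × (1 - 1/2) × (1 - 1/7) = 168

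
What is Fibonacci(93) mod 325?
138

Matrix identity: Q^n = [[F_(n+1), F_n], [F_n, F_(n-1)]] with Q = [[1,1],[1,0]].
n = 93 = 1011101₂. Square-and-multiply, entries mod 325:
Q^1 = [[1,1],[1,0]]
Q^2 = (Q^1)² = [[2,1],[1,1]]
Q^5 = (Q^2)²·Q = [[8,5],[5,3]]
Q^11 = (Q^5)²·Q = [[144,89],[89,55]]
Q^23 = (Q^11)²·Q = [[218,57],[57,161]]
Q^46 = (Q^23)² = [[73,153],[153,245]]
Q^93 = (Q^46)²·Q = [[42,138],[138,229]]
F_93 mod 325 = Q^93[0][1] = 138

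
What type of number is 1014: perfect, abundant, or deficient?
abundant

Proper divisors of 1014: sum = 1 + 2 + 3 + 6 + 13 + 26 + 39 + 78 + 169 + 338 + 507 = 1182
Since 1182 > 1014, 1014 is abundant.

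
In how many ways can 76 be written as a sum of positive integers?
9289091

p(n) counts ways to write n as a sum of positive integers (order ignored).
Euler's pentagonal recurrence: p(k) = p(k-1) + p(k-2) - p(k-5) - p(k-7) + p(k-12) + p(k-15) - ... (offsets j(3j∓1)/2, signs ++--, p(0)=1, p(<0)=0).
DP table for k = 0..75: p(0)=1, p(1)=1, p(2)=2, p(3)=3, p(4)=5, p(5)=7, p(6)=11, p(7)=15, p(8)=22, p(9)=30, p(10)=42, p(11)=56, p(12)=77, p(13)=101, p(14)=135, p(15)=176, p(16)=231, p(17)=297, p(18)=385, p(19)=490, p(20)=627, p(21)=792, p(22)=1002, p(23)=1255, p(24)=1575, p(25)=1958, p(26)=2436, p(27)=3010, p(28)=3718, p(29)=4565, p(30)=5604, p(31)=6842, p(32)=8349, p(33)=10143, p(34)=12310, p(35)=14883, p(36)=17977, p(37)=21637, p(38)=26015, p(39)=31185, p(40)=37338, p(41)=44583, p(42)=53174, p(43)=63261, p(44)=75175, p(45)=89134, p(46)=105558, p(47)=124754, p(48)=147273, p(49)=173525, p(50)=204226, p(51)=239943, p(52)=281589, p(53)=329931, p(54)=386155, p(55)=451276, p(56)=526823, p(57)=614154, p(58)=715220, p(59)=831820, p(60)=966467, p(61)=1121505, p(62)=1300156, p(63)=1505499, p(64)=1741630, p(65)=2012558, p(66)=2323520, p(67)=2679689, p(68)=3087735, p(69)=3554345, p(70)=4087968, p(71)=4697205, p(72)=5392783, p(73)=6185689, p(74)=7089500, p(75)=8118264.
Final step: p(76) = p(75) + p(74) - p(71) - p(69) + p(64) + p(61) - p(54) - p(50) + p(41) + p(36) - p(25) - p(19) + p(6)
= 8118264 + 7089500 - 4697205 - 3554345 + 1741630 + 1121505 - 386155 - 204226 + 44583 + 17977 - 1958 - 490 + 11
= 9289091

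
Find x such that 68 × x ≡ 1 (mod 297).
83

gcd(68, 297) = 1, so the inverse exists.
Extended Euclidean algorithm on (297, 68):
297 = 4 × 68 + 25  ⟹  25 = (1)·297 + (-4)·68
68 = 2 × 25 + 18  ⟹  18 = (-2)·297 + (9)·68
25 = 1 × 18 + 7  ⟹  7 = (3)·297 + (-13)·68
18 = 2 × 7 + 4  ⟹  4 = (-8)·297 + (35)·68
7 = 1 × 4 + 3  ⟹  3 = (11)·297 + (-48)·68
4 = 1 × 3 + 1  ⟹  1 = (-19)·297 + (83)·68
So (83)·68 ≡ 1 (mod 297), i.e. 68^(-1) ≡ 83 (mod 297).
Check: 68 × 83 = 5644 ≡ 1 (mod 297)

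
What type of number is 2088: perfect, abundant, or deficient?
abundant

Proper divisors of 2088: sum = 1 + 2 + 3 + 4 + 6 + 8 + 9 + 12 + ... + 348 + 522 + 696 + 1044 (23 divisors) = 3762
Since 3762 > 2088, 2088 is abundant.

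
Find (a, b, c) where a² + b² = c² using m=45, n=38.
(581, 3420, 3469)

Euclid's formula: a = m² - n², b = 2mn, c = m² + n²
m = 45, n = 38
a = 45² - 38² = 2025 - 1444 = 581
b = 2 × 45 × 38 = 3420
c = 45² + 38² = 2025 + 1444 = 3469
Verification: 581² + 3420² = 337561 + 11696400 = 12033961 = 3469² ✓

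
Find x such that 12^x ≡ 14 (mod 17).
13

Baby-step giant-step with step n = ⌈√17⌉ = 5.
Baby steps 12^j mod 17 (j:value) for j=0..4: 0:1, 1:12, 2:8, 3:11, 4:13.
Giant-step multiplier: 12^(-5) ≡ 12^(16-5) = 12^11 ≡ 6 (mod 17).
Giant steps γ_i = 14·6^i mod 17: γ_0=14, γ_1=16, γ_2=11 (in table at j=3).
x = i·n + j = 2·5 + 3 = 13.
Check: 12^13 ≡ 14 (mod 17).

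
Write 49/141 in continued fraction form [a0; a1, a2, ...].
[0; 2, 1, 7, 6]

Euclidean algorithm steps:
49 = 0 × 141 + 49
141 = 2 × 49 + 43
49 = 1 × 43 + 6
43 = 7 × 6 + 1
6 = 6 × 1 + 0
Continued fraction: [0; 2, 1, 7, 6]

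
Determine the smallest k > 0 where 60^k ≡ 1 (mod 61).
2

61 is prime, so ord(60) divides φ(61) = 60.
Divisors of 60: 1, 2, 3, 4, 5, 6, 10, 12, 15, 20, 30, 60.
Repeated squaring: 60^1 ≡ 60, 60^2 ≡ 1, 60^4 ≡ 1, 60^8 ≡ 1, 60^16 ≡ 1, 60^32 ≡ 1 (mod 61).
Test 60^d mod 61 for each divisor d in increasing order:
60^1 ≡ 60
60^2 ≡ 1  ← first divisor giving 1
The order is 2.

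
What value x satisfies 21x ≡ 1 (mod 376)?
197

gcd(21, 376) = 1, so the inverse exists.
Extended Euclidean algorithm on (376, 21):
376 = 17 × 21 + 19  ⟹  19 = (1)·376 + (-17)·21
21 = 1 × 19 + 2  ⟹  2 = (-1)·376 + (18)·21
19 = 9 × 2 + 1  ⟹  1 = (10)·376 + (-179)·21
So (-179)·21 ≡ 1 (mod 376), i.e. 21^(-1) ≡ -179 ≡ 197 (mod 376).
Check: 21 × 197 = 4137 ≡ 1 (mod 376)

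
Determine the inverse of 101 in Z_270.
131

gcd(101, 270) = 1, so the inverse exists.
Extended Euclidean algorithm on (270, 101):
270 = 2 × 101 + 68  ⟹  68 = (1)·270 + (-2)·101
101 = 1 × 68 + 33  ⟹  33 = (-1)·270 + (3)·101
68 = 2 × 33 + 2  ⟹  2 = (3)·270 + (-8)·101
33 = 16 × 2 + 1  ⟹  1 = (-49)·270 + (131)·101
So (131)·101 ≡ 1 (mod 270), i.e. 101^(-1) ≡ 131 (mod 270).
Check: 101 × 131 = 13231 ≡ 1 (mod 270)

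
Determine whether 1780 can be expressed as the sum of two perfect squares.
4² + 42² (a=4, b=42)

Factorization: 1780 = 2^2 × 5 × 89
By Fermat: n is sum of two squares iff every prime p ≡ 3 (mod 4) appears to even power.
All primes ≡ 3 (mod 4) appear to even power.
Search a = 0, 1, 2, … for 1780 - a² a perfect square: first hit at a = 4: 1780 - 16 = 1764 = 42².
1780 = 4² + 42² = 16 + 1764 ✓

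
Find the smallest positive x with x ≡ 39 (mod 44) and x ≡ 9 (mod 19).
655

Using Chinese Remainder Theorem:
M = 44 × 19 = 836
M1 = 19, M2 = 44
y1 = 19^(-1) mod 44 = 7
y2 = 44^(-1) mod 19 = 16
x = (39×19×7 + 9×44×16) mod 836 = 655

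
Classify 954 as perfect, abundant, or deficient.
abundant

Proper divisors of 954: sum = 1 + 2 + 3 + 6 + 9 + 18 + 53 + 106 + 159 + 318 + 477 = 1152
Since 1152 > 954, 954 is abundant.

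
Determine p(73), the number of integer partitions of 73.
6185689

p(n) counts ways to write n as a sum of positive integers (order ignored).
Euler's pentagonal recurrence: p(k) = p(k-1) + p(k-2) - p(k-5) - p(k-7) + p(k-12) + p(k-15) - ... (offsets j(3j∓1)/2, signs ++--, p(0)=1, p(<0)=0).
DP table for k = 0..72: p(0)=1, p(1)=1, p(2)=2, p(3)=3, p(4)=5, p(5)=7, p(6)=11, p(7)=15, p(8)=22, p(9)=30, p(10)=42, p(11)=56, p(12)=77, p(13)=101, p(14)=135, p(15)=176, p(16)=231, p(17)=297, p(18)=385, p(19)=490, p(20)=627, p(21)=792, p(22)=1002, p(23)=1255, p(24)=1575, p(25)=1958, p(26)=2436, p(27)=3010, p(28)=3718, p(29)=4565, p(30)=5604, p(31)=6842, p(32)=8349, p(33)=10143, p(34)=12310, p(35)=14883, p(36)=17977, p(37)=21637, p(38)=26015, p(39)=31185, p(40)=37338, p(41)=44583, p(42)=53174, p(43)=63261, p(44)=75175, p(45)=89134, p(46)=105558, p(47)=124754, p(48)=147273, p(49)=173525, p(50)=204226, p(51)=239943, p(52)=281589, p(53)=329931, p(54)=386155, p(55)=451276, p(56)=526823, p(57)=614154, p(58)=715220, p(59)=831820, p(60)=966467, p(61)=1121505, p(62)=1300156, p(63)=1505499, p(64)=1741630, p(65)=2012558, p(66)=2323520, p(67)=2679689, p(68)=3087735, p(69)=3554345, p(70)=4087968, p(71)=4697205, p(72)=5392783.
Final step: p(73) = p(72) + p(71) - p(68) - p(66) + p(61) + p(58) - p(51) - p(47) + p(38) + p(33) - p(22) - p(16) + p(3)
= 5392783 + 4697205 - 3087735 - 2323520 + 1121505 + 715220 - 239943 - 124754 + 26015 + 10143 - 1002 - 231 + 3
= 6185689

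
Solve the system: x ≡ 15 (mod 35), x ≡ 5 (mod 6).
155

Using Chinese Remainder Theorem:
M = 35 × 6 = 210
M1 = 6, M2 = 35
y1 = 6^(-1) mod 35 = 6
y2 = 35^(-1) mod 6 = 5
x = (15×6×6 + 5×35×5) mod 210 = 155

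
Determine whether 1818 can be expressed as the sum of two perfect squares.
27² + 33² (a=27, b=33)

Factorization: 1818 = 2 × 3^2 × 101
By Fermat: n is sum of two squares iff every prime p ≡ 3 (mod 4) appears to even power.
All primes ≡ 3 (mod 4) appear to even power.
Search a = 0, 1, 2, … for 1818 - a² a perfect square: first hit at a = 27: 1818 - 729 = 1089 = 33².
1818 = 27² + 33² = 729 + 1089 ✓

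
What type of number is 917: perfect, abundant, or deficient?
deficient

Proper divisors of 917: sum = 1 + 7 + 131 = 139
Since 139 < 917, 917 is deficient.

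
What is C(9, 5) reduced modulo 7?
0

Using Lucas' theorem:
Write n=9 and k=5 in base 7:
n in base 7: [1, 2]
k in base 7: [0, 5]
C(9,5) mod 7 = ∏ C(n_i, k_i) mod 7
Digit binomials (mod 7): C(1,0) = 1; C(2,5) = 0 (k_i > n_i)
Product: 1 × 0 = 0 ≡ 0 (mod 7)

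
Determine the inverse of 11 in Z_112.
51

gcd(11, 112) = 1, so the inverse exists.
Extended Euclidean algorithm on (112, 11):
112 = 10 × 11 + 2  ⟹  2 = (1)·112 + (-10)·11
11 = 5 × 2 + 1  ⟹  1 = (-5)·112 + (51)·11
So (51)·11 ≡ 1 (mod 112), i.e. 11^(-1) ≡ 51 (mod 112).
Check: 11 × 51 = 561 ≡ 1 (mod 112)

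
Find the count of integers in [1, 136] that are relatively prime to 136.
64

136 = 2^3 × 17
φ(n) = n × ∏(1 - 1/p) for each prime p dividing n
φ(136) = 136 × (1 - 1/2) × (1 - 1/17) = 64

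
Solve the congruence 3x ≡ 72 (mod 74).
x ≡ 24 (mod 74)

gcd(3, 74) = 1, which divides 72, so solutions exist.
Find 3^(-1) mod 74 by the extended Euclidean algorithm:
74 = 24 × 3 + 2  ⟹  2 = (1)·74 + (-24)·3
3 = 1 × 2 + 1  ⟹  1 = (-1)·74 + (25)·3
So (25)·3 ≡ 1 (mod 74), i.e. 3^(-1) ≡ 25 (mod 74).
x ≡ 25 × 72 = 1800 ≡ 24 (mod 74).
Check: 3 × 24 = 72 ≡ 72 (mod 74).
Unique solution: x ≡ 24 (mod 74)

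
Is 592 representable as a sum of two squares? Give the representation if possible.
4² + 24² (a=4, b=24)

Factorization: 592 = 2^4 × 37
By Fermat: n is sum of two squares iff every prime p ≡ 3 (mod 4) appears to even power.
All primes ≡ 3 (mod 4) appear to even power.
Search a = 0, 1, 2, … for 592 - a² a perfect square: first hit at a = 4: 592 - 16 = 576 = 24².
592 = 4² + 24² = 16 + 576 ✓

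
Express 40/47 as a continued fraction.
[0; 1, 5, 1, 2, 2]

Euclidean algorithm steps:
40 = 0 × 47 + 40
47 = 1 × 40 + 7
40 = 5 × 7 + 5
7 = 1 × 5 + 2
5 = 2 × 2 + 1
2 = 2 × 1 + 0
Continued fraction: [0; 1, 5, 1, 2, 2]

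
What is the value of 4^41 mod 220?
4

Repeated squaring. Binary of 41 = 101001.
4^1 ≡ 4 (mod 220); 4^2 ≡ 16 (mod 220); 4^4 ≡ 36 (mod 220); 4^8 ≡ 196 (mod 220); 4^16 ≡ 136 (mod 220); 4^32 ≡ 16 (mod 220)
4^41 = 4^1 × 4^8 × 4^32 ≡ 4 (mod 220)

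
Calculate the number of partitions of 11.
56

p(n) counts ways to write n as a sum of positive integers (order ignored).
Euler's pentagonal recurrence: p(k) = p(k-1) + p(k-2) - p(k-5) - p(k-7) + p(k-12) + p(k-15) - ... (offsets j(3j∓1)/2, signs ++--, p(0)=1, p(<0)=0).
DP table for k = 0..10: p(0)=1, p(1)=1, p(2)=2, p(3)=3, p(4)=5, p(5)=7, p(6)=11, p(7)=15, p(8)=22, p(9)=30, p(10)=42.
Final step: p(11) = p(10) + p(9) - p(6) - p(4)
= 42 + 30 - 11 - 5
= 56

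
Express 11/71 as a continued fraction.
[0; 6, 2, 5]

Euclidean algorithm steps:
11 = 0 × 71 + 11
71 = 6 × 11 + 5
11 = 2 × 5 + 1
5 = 5 × 1 + 0
Continued fraction: [0; 6, 2, 5]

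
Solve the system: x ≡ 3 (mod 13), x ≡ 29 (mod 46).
29

Using Chinese Remainder Theorem:
M = 13 × 46 = 598
M1 = 46, M2 = 13
y1 = 46^(-1) mod 13 = 2
y2 = 13^(-1) mod 46 = 39
x = (3×46×2 + 29×13×39) mod 598 = 29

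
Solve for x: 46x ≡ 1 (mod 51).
10

gcd(46, 51) = 1, so the inverse exists.
Extended Euclidean algorithm on (51, 46):
51 = 1 × 46 + 5  ⟹  5 = (1)·51 + (-1)·46
46 = 9 × 5 + 1  ⟹  1 = (-9)·51 + (10)·46
So (10)·46 ≡ 1 (mod 51), i.e. 46^(-1) ≡ 10 (mod 51).
Check: 46 × 10 = 460 ≡ 1 (mod 51)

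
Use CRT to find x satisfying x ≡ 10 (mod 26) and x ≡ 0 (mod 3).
36

Using Chinese Remainder Theorem:
M = 26 × 3 = 78
M1 = 3, M2 = 26
y1 = 3^(-1) mod 26 = 9
y2 = 26^(-1) mod 3 = 2
x = (10×3×9 + 0×26×2) mod 78 = 36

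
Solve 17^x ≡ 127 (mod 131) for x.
59

Baby-step giant-step with step n = ⌈√131⌉ = 12.
Baby steps 17^j mod 131 (j:value) for j=0..11: 0:1, 1:17, 2:27, 3:66, 4:74, 5:79, 6:33, 7:37, 8:105, 9:82, 10:84, 11:118.
Giant-step multiplier: 17^(-12) ≡ 17^(130-12) = 17^118 ≡ 16 (mod 131).
Giant steps γ_i = 127·16^i mod 131: γ_0=127, γ_1=67, γ_2=24, γ_3=122, γ_4=118 (in table at j=11).
x = i·n + j = 4·12 + 11 = 59.
Check: 17^59 ≡ 127 (mod 131).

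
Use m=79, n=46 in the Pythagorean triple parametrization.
(4125, 7268, 8357)

Euclid's formula: a = m² - n², b = 2mn, c = m² + n²
m = 79, n = 46
a = 79² - 46² = 6241 - 2116 = 4125
b = 2 × 79 × 46 = 7268
c = 79² + 46² = 6241 + 2116 = 8357
Verification: 4125² + 7268² = 17015625 + 52823824 = 69839449 = 8357² ✓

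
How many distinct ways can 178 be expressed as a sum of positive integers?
571701605655

p(n) counts ways to write n as a sum of positive integers (order ignored).
Euler's pentagonal recurrence: p(k) = p(k-1) + p(k-2) - p(k-5) - p(k-7) + p(k-12) + p(k-15) - ... (offsets j(3j∓1)/2, signs ++--, p(0)=1, p(<0)=0).
DP table for k = 0..177: p(0)=1, p(1)=1, p(2)=2, p(3)=3, p(4)=5, p(5)=7, p(6)=11, p(7)=15, p(8)=22, p(9)=30, p(10)=42, p(11)=56, p(12)=77, p(13)=101, p(14)=135, p(15)=176, p(16)=231, p(17)=297, p(18)=385, p(19)=490, p(20)=627, p(21)=792, p(22)=1002, p(23)=1255, p(24)=1575, p(25)=1958, p(26)=2436, p(27)=3010, p(28)=3718, p(29)=4565, p(30)=5604, p(31)=6842, p(32)=8349, p(33)=10143, p(34)=12310, p(35)=14883, p(36)=17977, p(37)=21637, p(38)=26015, p(39)=31185, p(40)=37338, p(41)=44583, p(42)=53174, p(43)=63261, p(44)=75175, p(45)=89134, p(46)=105558, p(47)=124754, p(48)=147273, p(49)=173525, p(50)=204226, p(51)=239943, p(52)=281589, p(53)=329931, p(54)=386155, p(55)=451276, p(56)=526823, p(57)=614154, p(58)=715220, p(59)=831820, p(60)=966467, p(61)=1121505, p(62)=1300156, p(63)=1505499, p(64)=1741630, p(65)=2012558, p(66)=2323520, p(67)=2679689, p(68)=3087735, p(69)=3554345, p(70)=4087968, p(71)=4697205, p(72)=5392783, p(73)=6185689, p(74)=7089500, p(75)=8118264, p(76)=9289091, p(77)=10619863, p(78)=12132164, p(79)=13848650, p(80)=15796476, p(81)=18004327, p(82)=20506255, p(83)=23338469, p(84)=26543660, p(85)=30167357, p(86)=34262962, p(87)=38887673, p(88)=44108109, p(89)=49995925, p(90)=56634173, p(91)=64112359, p(92)=72533807, p(93)=82010177, p(94)=92669720, p(95)=104651419, p(96)=118114304, p(97)=133230930, p(98)=150198136, p(99)=169229875, p(100)=190569292, p(101)=214481126, p(102)=241265379, p(103)=271248950, p(104)=304801365, p(105)=342325709, p(106)=384276336, p(107)=431149389, p(108)=483502844, p(109)=541946240, p(110)=607163746, p(111)=679903203, p(112)=761002156, p(113)=851376628, p(114)=952050665, p(115)=1064144451, p(116)=1188908248, p(117)=1327710076, p(118)=1482074143, p(119)=1653668665, p(120)=1844349560, p(121)=2056148051, p(122)=2291320912, p(123)=2552338241, p(124)=2841940500, p(125)=3163127352, p(126)=3519222692, p(127)=3913864295, p(128)=4351078600, p(129)=4835271870, p(130)=5371315400, p(131)=5964539504, p(132)=6620830889, p(133)=7346629512, p(134)=8149040695, p(135)=9035836076, p(136)=10015581680, p(137)=11097645016, p(138)=12292341831, p(139)=13610949895, p(140)=15065878135, p(141)=16670689208, p(142)=18440293320, p(143)=20390982757, p(144)=22540654445, p(145)=24908858009, p(146)=27517052599, p(147)=30388671978, p(148)=33549419497, p(149)=37027355200, p(150)=40853235313, p(151)=45060624582, p(152)=49686288421, p(153)=54770336324, p(154)=60356673280, p(155)=66493182097, p(156)=73232243759, p(157)=80630964769, p(158)=88751778802, p(159)=97662728555, p(160)=107438159466, p(161)=118159068427, p(162)=129913904637, p(163)=142798995930, p(164)=156919475295, p(165)=172389800255, p(166)=189334822579, p(167)=207890420102, p(168)=228204732751, p(169)=250438925115, p(170)=274768617130, p(171)=301384802048, p(172)=330495499613, p(173)=362326859895, p(174)=397125074750, p(175)=435157697830, p(176)=476715857290, p(177)=522115831195.
Final step: p(178) = p(177) + p(176) - p(173) - p(171) + p(166) + p(163) - p(156) - p(152) + p(143) + p(138) - p(127) - p(121) + p(108) + p(101) - p(86) - p(78) + p(61) + p(52) - p(33) - p(23) + p(2)
= 522115831195 + 476715857290 - 362326859895 - 301384802048 + 189334822579 + 142798995930 - 73232243759 - 49686288421 + 20390982757 + 12292341831 - 3913864295 - 2056148051 + 483502844 + 214481126 - 34262962 - 12132164 + 1121505 + 281589 - 10143 - 1255 + 2
= 571701605655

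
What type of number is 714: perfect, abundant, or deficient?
abundant

Proper divisors of 714: sum = 1 + 2 + 3 + 6 + 7 + 14 + 17 + 21 + 34 + 42 + 51 + 102 + 119 + 238 + 357 = 1014
Since 1014 > 714, 714 is abundant.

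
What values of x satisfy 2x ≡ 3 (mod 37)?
x ≡ 20 (mod 37)

gcd(2, 37) = 1, which divides 3, so solutions exist.
Find 2^(-1) mod 37 by the extended Euclidean algorithm:
37 = 18 × 2 + 1  ⟹  1 = (1)·37 + (-18)·2
So (-18)·2 ≡ 1 (mod 37), i.e. 2^(-1) ≡ -18 ≡ 19 (mod 37).
x ≡ 19 × 3 = 57 ≡ 20 (mod 37).
Check: 2 × 20 = 40 ≡ 3 (mod 37).
Unique solution: x ≡ 20 (mod 37)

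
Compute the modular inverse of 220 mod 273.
103

gcd(220, 273) = 1, so the inverse exists.
Extended Euclidean algorithm on (273, 220):
273 = 1 × 220 + 53  ⟹  53 = (1)·273 + (-1)·220
220 = 4 × 53 + 8  ⟹  8 = (-4)·273 + (5)·220
53 = 6 × 8 + 5  ⟹  5 = (25)·273 + (-31)·220
8 = 1 × 5 + 3  ⟹  3 = (-29)·273 + (36)·220
5 = 1 × 3 + 2  ⟹  2 = (54)·273 + (-67)·220
3 = 1 × 2 + 1  ⟹  1 = (-83)·273 + (103)·220
So (103)·220 ≡ 1 (mod 273), i.e. 220^(-1) ≡ 103 (mod 273).
Check: 220 × 103 = 22660 ≡ 1 (mod 273)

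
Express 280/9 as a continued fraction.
[31; 9]

Euclidean algorithm steps:
280 = 31 × 9 + 1
9 = 9 × 1 + 0
Continued fraction: [31; 9]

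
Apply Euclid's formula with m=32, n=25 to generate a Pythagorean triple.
(399, 1600, 1649)

Euclid's formula: a = m² - n², b = 2mn, c = m² + n²
m = 32, n = 25
a = 32² - 25² = 1024 - 625 = 399
b = 2 × 32 × 25 = 1600
c = 32² + 25² = 1024 + 625 = 1649
Verification: 399² + 1600² = 159201 + 2560000 = 2719201 = 1649² ✓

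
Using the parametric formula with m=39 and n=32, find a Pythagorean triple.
(497, 2496, 2545)

Euclid's formula: a = m² - n², b = 2mn, c = m² + n²
m = 39, n = 32
a = 39² - 32² = 1521 - 1024 = 497
b = 2 × 39 × 32 = 2496
c = 39² + 32² = 1521 + 1024 = 2545
Verification: 497² + 2496² = 247009 + 6230016 = 6477025 = 2545² ✓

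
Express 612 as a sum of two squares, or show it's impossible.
6² + 24² (a=6, b=24)

Factorization: 612 = 2^2 × 3^2 × 17
By Fermat: n is sum of two squares iff every prime p ≡ 3 (mod 4) appears to even power.
All primes ≡ 3 (mod 4) appear to even power.
Search a = 0, 1, 2, … for 612 - a² a perfect square: first hit at a = 6: 612 - 36 = 576 = 24².
612 = 6² + 24² = 36 + 576 ✓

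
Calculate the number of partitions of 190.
1667727404093

p(n) counts ways to write n as a sum of positive integers (order ignored).
Euler's pentagonal recurrence: p(k) = p(k-1) + p(k-2) - p(k-5) - p(k-7) + p(k-12) + p(k-15) - ... (offsets j(3j∓1)/2, signs ++--, p(0)=1, p(<0)=0).
DP table for k = 0..189: p(0)=1, p(1)=1, p(2)=2, p(3)=3, p(4)=5, p(5)=7, p(6)=11, p(7)=15, p(8)=22, p(9)=30, p(10)=42, p(11)=56, p(12)=77, p(13)=101, p(14)=135, p(15)=176, p(16)=231, p(17)=297, p(18)=385, p(19)=490, p(20)=627, p(21)=792, p(22)=1002, p(23)=1255, p(24)=1575, p(25)=1958, p(26)=2436, p(27)=3010, p(28)=3718, p(29)=4565, p(30)=5604, p(31)=6842, p(32)=8349, p(33)=10143, p(34)=12310, p(35)=14883, p(36)=17977, p(37)=21637, p(38)=26015, p(39)=31185, p(40)=37338, p(41)=44583, p(42)=53174, p(43)=63261, p(44)=75175, p(45)=89134, p(46)=105558, p(47)=124754, p(48)=147273, p(49)=173525, p(50)=204226, p(51)=239943, p(52)=281589, p(53)=329931, p(54)=386155, p(55)=451276, p(56)=526823, p(57)=614154, p(58)=715220, p(59)=831820, p(60)=966467, p(61)=1121505, p(62)=1300156, p(63)=1505499, p(64)=1741630, p(65)=2012558, p(66)=2323520, p(67)=2679689, p(68)=3087735, p(69)=3554345, p(70)=4087968, p(71)=4697205, p(72)=5392783, p(73)=6185689, p(74)=7089500, p(75)=8118264, p(76)=9289091, p(77)=10619863, p(78)=12132164, p(79)=13848650, p(80)=15796476, p(81)=18004327, p(82)=20506255, p(83)=23338469, p(84)=26543660, p(85)=30167357, p(86)=34262962, p(87)=38887673, p(88)=44108109, p(89)=49995925, p(90)=56634173, p(91)=64112359, p(92)=72533807, p(93)=82010177, p(94)=92669720, p(95)=104651419, p(96)=118114304, p(97)=133230930, p(98)=150198136, p(99)=169229875, p(100)=190569292, p(101)=214481126, p(102)=241265379, p(103)=271248950, p(104)=304801365, p(105)=342325709, p(106)=384276336, p(107)=431149389, p(108)=483502844, p(109)=541946240, p(110)=607163746, p(111)=679903203, p(112)=761002156, p(113)=851376628, p(114)=952050665, p(115)=1064144451, p(116)=1188908248, p(117)=1327710076, p(118)=1482074143, p(119)=1653668665, p(120)=1844349560, p(121)=2056148051, p(122)=2291320912, p(123)=2552338241, p(124)=2841940500, p(125)=3163127352, p(126)=3519222692, p(127)=3913864295, p(128)=4351078600, p(129)=4835271870, p(130)=5371315400, p(131)=5964539504, p(132)=6620830889, p(133)=7346629512, p(134)=8149040695, p(135)=9035836076, p(136)=10015581680, p(137)=11097645016, p(138)=12292341831, p(139)=13610949895, p(140)=15065878135, p(141)=16670689208, p(142)=18440293320, p(143)=20390982757, p(144)=22540654445, p(145)=24908858009, p(146)=27517052599, p(147)=30388671978, p(148)=33549419497, p(149)=37027355200, p(150)=40853235313, p(151)=45060624582, p(152)=49686288421, p(153)=54770336324, p(154)=60356673280, p(155)=66493182097, p(156)=73232243759, p(157)=80630964769, p(158)=88751778802, p(159)=97662728555, p(160)=107438159466, p(161)=118159068427, p(162)=129913904637, p(163)=142798995930, p(164)=156919475295, p(165)=172389800255, p(166)=189334822579, p(167)=207890420102, p(168)=228204732751, p(169)=250438925115, p(170)=274768617130, p(171)=301384802048, p(172)=330495499613, p(173)=362326859895, p(174)=397125074750, p(175)=435157697830, p(176)=476715857290, p(177)=522115831195, p(178)=571701605655, p(179)=625846753120, p(180)=684957390936, p(181)=749474411781, p(182)=819876908323, p(183)=896684817527, p(184)=980462880430, p(185)=1071823774337, p(186)=1171432692373, p(187)=1280011042268, p(188)=1398341745571, p(189)=1527273599625.
Final step: p(190) = p(189) + p(188) - p(185) - p(183) + p(178) + p(175) - p(168) - p(164) + p(155) + p(150) - p(139) - p(133) + p(120) + p(113) - p(98) - p(90) + p(73) + p(64) - p(45) - p(35) + p(14) + p(3)
= 1527273599625 + 1398341745571 - 1071823774337 - 896684817527 + 571701605655 + 435157697830 - 228204732751 - 156919475295 + 66493182097 + 40853235313 - 13610949895 - 7346629512 + 1844349560 + 851376628 - 150198136 - 56634173 + 6185689 + 1741630 - 89134 - 14883 + 135 + 3
= 1667727404093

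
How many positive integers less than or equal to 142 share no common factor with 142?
70

142 = 2 × 71
φ(n) = n × ∏(1 - 1/p) for each prime p dividing n
φ(142) = 142 × (1 - 1/2) × (1 - 1/71) = 70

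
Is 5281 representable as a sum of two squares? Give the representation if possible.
41² + 60² (a=41, b=60)

Factorization: 5281 = 5281
By Fermat: n is sum of two squares iff every prime p ≡ 3 (mod 4) appears to even power.
All primes ≡ 3 (mod 4) appear to even power.
Search a = 0, 1, 2, … for 5281 - a² a perfect square: first hit at a = 41: 5281 - 1681 = 3600 = 60².
5281 = 41² + 60² = 1681 + 3600 ✓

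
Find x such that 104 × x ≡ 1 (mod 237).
98

gcd(104, 237) = 1, so the inverse exists.
Extended Euclidean algorithm on (237, 104):
237 = 2 × 104 + 29  ⟹  29 = (1)·237 + (-2)·104
104 = 3 × 29 + 17  ⟹  17 = (-3)·237 + (7)·104
29 = 1 × 17 + 12  ⟹  12 = (4)·237 + (-9)·104
17 = 1 × 12 + 5  ⟹  5 = (-7)·237 + (16)·104
12 = 2 × 5 + 2  ⟹  2 = (18)·237 + (-41)·104
5 = 2 × 2 + 1  ⟹  1 = (-43)·237 + (98)·104
So (98)·104 ≡ 1 (mod 237), i.e. 104^(-1) ≡ 98 (mod 237).
Check: 104 × 98 = 10192 ≡ 1 (mod 237)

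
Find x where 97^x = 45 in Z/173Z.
69

Baby-step giant-step with step n = ⌈√173⌉ = 14.
Baby steps 97^j mod 173 (j:value) for j=0..13: 0:1, 1:97, 2:67, 3:98, 4:164, 5:165, 6:89, 7:156, 8:81, 9:72, 10:64, 11:153, 12:136, 13:44.
Giant-step multiplier: 97^(-14) ≡ 97^(172-14) = 97^158 ≡ 88 (mod 173).
Giant steps γ_i = 45·88^i mod 173: γ_0=45, γ_1=154, γ_2=58, γ_3=87, γ_4=44 (in table at j=13).
x = i·n + j = 4·14 + 13 = 69.
Check: 97^69 ≡ 45 (mod 173).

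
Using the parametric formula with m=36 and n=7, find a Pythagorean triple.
(1247, 504, 1345)

Euclid's formula: a = m² - n², b = 2mn, c = m² + n²
m = 36, n = 7
a = 36² - 7² = 1296 - 49 = 1247
b = 2 × 36 × 7 = 504
c = 36² + 7² = 1296 + 49 = 1345
Verification: 1247² + 504² = 1555009 + 254016 = 1809025 = 1345² ✓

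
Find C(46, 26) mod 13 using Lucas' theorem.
3

Using Lucas' theorem:
Write n=46 and k=26 in base 13:
n in base 13: [3, 7]
k in base 13: [2, 0]
C(46,26) mod 13 = ∏ C(n_i, k_i) mod 13
Digit binomials (mod 13): C(3,2) = 3; C(7,0) = 1
Product: 3 × 1 = 3 ≡ 3 (mod 13)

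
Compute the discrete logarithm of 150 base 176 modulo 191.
100

Baby-step giant-step with step n = ⌈√191⌉ = 14.
Baby steps 176^j mod 191 (j:value) for j=0..13: 0:1, 1:176, 2:34, 3:63, 4:10, 5:41, 6:149, 7:57, 8:100, 9:28, 10:153, 11:188, 12:45, 13:89.
Giant-step multiplier: 176^(-14) ≡ 176^(190-14) = 176^176 ≡ 96 (mod 191).
Giant steps γ_i = 150·96^i mod 191: γ_0=150, γ_1=75, γ_2=133, γ_3=162, γ_4=81, γ_5=136, γ_6=68, γ_7=34 (in table at j=2).
x = i·n + j = 7·14 + 2 = 100.
Check: 176^100 ≡ 150 (mod 191).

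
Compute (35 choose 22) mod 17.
0

Using Lucas' theorem:
Write n=35 and k=22 in base 17:
n in base 17: [2, 1]
k in base 17: [1, 5]
C(35,22) mod 17 = ∏ C(n_i, k_i) mod 17
Digit binomials (mod 17): C(2,1) = 2; C(1,5) = 0 (k_i > n_i)
Product: 2 × 0 = 0 ≡ 0 (mod 17)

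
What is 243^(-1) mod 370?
67

gcd(243, 370) = 1, so the inverse exists.
Extended Euclidean algorithm on (370, 243):
370 = 1 × 243 + 127  ⟹  127 = (1)·370 + (-1)·243
243 = 1 × 127 + 116  ⟹  116 = (-1)·370 + (2)·243
127 = 1 × 116 + 11  ⟹  11 = (2)·370 + (-3)·243
116 = 10 × 11 + 6  ⟹  6 = (-21)·370 + (32)·243
11 = 1 × 6 + 5  ⟹  5 = (23)·370 + (-35)·243
6 = 1 × 5 + 1  ⟹  1 = (-44)·370 + (67)·243
So (67)·243 ≡ 1 (mod 370), i.e. 243^(-1) ≡ 67 (mod 370).
Check: 243 × 67 = 16281 ≡ 1 (mod 370)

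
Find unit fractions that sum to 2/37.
1/19 + 1/703

Greedy algorithm:
2/37: ceiling(37/2) = 19, use 1/19
1/703: ceiling(703/1) = 703, use 1/703
Result: 2/37 = 1/19 + 1/703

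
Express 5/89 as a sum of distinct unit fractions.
1/18 + 1/1602

Greedy algorithm:
5/89: ceiling(89/5) = 18, use 1/18
1/1602: ceiling(1602/1) = 1602, use 1/1602
Result: 5/89 = 1/18 + 1/1602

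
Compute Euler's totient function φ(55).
40

55 = 5 × 11
φ(n) = n × ∏(1 - 1/p) for each prime p dividing n
φ(55) = 55 × (1 - 1/5) × (1 - 1/11) = 40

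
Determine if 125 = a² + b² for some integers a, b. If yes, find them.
2² + 11² (a=2, b=11)

Factorization: 125 = 5^3
By Fermat: n is sum of two squares iff every prime p ≡ 3 (mod 4) appears to even power.
All primes ≡ 3 (mod 4) appear to even power.
Search a = 0, 1, 2, … for 125 - a² a perfect square: first hit at a = 2: 125 - 4 = 121 = 11².
125 = 2² + 11² = 4 + 121 ✓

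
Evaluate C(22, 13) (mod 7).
0

Using Lucas' theorem:
Write n=22 and k=13 in base 7:
n in base 7: [3, 1]
k in base 7: [1, 6]
C(22,13) mod 7 = ∏ C(n_i, k_i) mod 7
Digit binomials (mod 7): C(3,1) = 3; C(1,6) = 0 (k_i > n_i)
Product: 3 × 0 = 0 ≡ 0 (mod 7)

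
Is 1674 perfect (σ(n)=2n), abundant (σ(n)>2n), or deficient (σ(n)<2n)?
abundant

Proper divisors of 1674: sum = 1 + 2 + 3 + 6 + 9 + 18 + 27 + 31 + 54 + 62 + 93 + 186 + 279 + 558 + 837 = 2166
Since 2166 > 1674, 1674 is abundant.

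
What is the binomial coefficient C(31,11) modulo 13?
0

Using Lucas' theorem:
Write n=31 and k=11 in base 13:
n in base 13: [2, 5]
k in base 13: [0, 11]
C(31,11) mod 13 = ∏ C(n_i, k_i) mod 13
Digit binomials (mod 13): C(2,0) = 1; C(5,11) = 0 (k_i > n_i)
Product: 1 × 0 = 0 ≡ 0 (mod 13)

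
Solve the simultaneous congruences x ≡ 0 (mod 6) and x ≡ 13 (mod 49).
258

Using Chinese Remainder Theorem:
M = 6 × 49 = 294
M1 = 49, M2 = 6
y1 = 49^(-1) mod 6 = 1
y2 = 6^(-1) mod 49 = 41
x = (0×49×1 + 13×6×41) mod 294 = 258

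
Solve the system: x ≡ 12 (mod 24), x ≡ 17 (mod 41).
468

Using Chinese Remainder Theorem:
M = 24 × 41 = 984
M1 = 41, M2 = 24
y1 = 41^(-1) mod 24 = 17
y2 = 24^(-1) mod 41 = 12
x = (12×41×17 + 17×24×12) mod 984 = 468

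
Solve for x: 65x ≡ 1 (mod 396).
329

gcd(65, 396) = 1, so the inverse exists.
Extended Euclidean algorithm on (396, 65):
396 = 6 × 65 + 6  ⟹  6 = (1)·396 + (-6)·65
65 = 10 × 6 + 5  ⟹  5 = (-10)·396 + (61)·65
6 = 1 × 5 + 1  ⟹  1 = (11)·396 + (-67)·65
So (-67)·65 ≡ 1 (mod 396), i.e. 65^(-1) ≡ -67 ≡ 329 (mod 396).
Check: 65 × 329 = 21385 ≡ 1 (mod 396)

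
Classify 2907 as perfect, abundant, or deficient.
deficient

Proper divisors of 2907: sum = 1 + 3 + 9 + 17 + 19 + 51 + 57 + 153 + 171 + 323 + 969 = 1773
Since 1773 < 2907, 2907 is deficient.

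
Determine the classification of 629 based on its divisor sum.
deficient

Proper divisors of 629: sum = 1 + 17 + 37 = 55
Since 55 < 629, 629 is deficient.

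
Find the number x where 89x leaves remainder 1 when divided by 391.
268

gcd(89, 391) = 1, so the inverse exists.
Extended Euclidean algorithm on (391, 89):
391 = 4 × 89 + 35  ⟹  35 = (1)·391 + (-4)·89
89 = 2 × 35 + 19  ⟹  19 = (-2)·391 + (9)·89
35 = 1 × 19 + 16  ⟹  16 = (3)·391 + (-13)·89
19 = 1 × 16 + 3  ⟹  3 = (-5)·391 + (22)·89
16 = 5 × 3 + 1  ⟹  1 = (28)·391 + (-123)·89
So (-123)·89 ≡ 1 (mod 391), i.e. 89^(-1) ≡ -123 ≡ 268 (mod 391).
Check: 89 × 268 = 23852 ≡ 1 (mod 391)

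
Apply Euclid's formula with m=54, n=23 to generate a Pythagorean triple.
(2387, 2484, 3445)

Euclid's formula: a = m² - n², b = 2mn, c = m² + n²
m = 54, n = 23
a = 54² - 23² = 2916 - 529 = 2387
b = 2 × 54 × 23 = 2484
c = 54² + 23² = 2916 + 529 = 3445
Verification: 2387² + 2484² = 5697769 + 6170256 = 11868025 = 3445² ✓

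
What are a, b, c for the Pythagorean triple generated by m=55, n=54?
(109, 5940, 5941)

Euclid's formula: a = m² - n², b = 2mn, c = m² + n²
m = 55, n = 54
a = 55² - 54² = 3025 - 2916 = 109
b = 2 × 55 × 54 = 5940
c = 55² + 54² = 3025 + 2916 = 5941
Verification: 109² + 5940² = 11881 + 35283600 = 35295481 = 5941² ✓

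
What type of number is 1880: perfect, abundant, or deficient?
abundant

Proper divisors of 1880: sum = 1 + 2 + 4 + 5 + 8 + 10 + 20 + 40 + 47 + 94 + 188 + 235 + 376 + 470 + 940 = 2440
Since 2440 > 1880, 1880 is abundant.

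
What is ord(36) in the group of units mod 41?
20

41 is prime, so ord(36) divides φ(41) = 40.
Divisors of 40: 1, 2, 4, 5, 8, 10, 20, 40.
Repeated squaring: 36^1 ≡ 36, 36^2 ≡ 25, 36^4 ≡ 10, 36^8 ≡ 18, 36^16 ≡ 37, 36^32 ≡ 16 (mod 41).
Test 36^d mod 41 for each divisor d in increasing order:
36^1 ≡ 36
36^2 ≡ 25
36^4 ≡ 10
36^5 = 36^4·36^1 ≡ 32
36^8 ≡ 18
36^10 = 36^8·36^2 ≡ 40
36^20 = 36^16·36^4 ≡ 1  ← first divisor giving 1
The order is 20.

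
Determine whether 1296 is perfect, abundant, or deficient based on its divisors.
abundant

Proper divisors of 1296: sum = 1 + 2 + 3 + 4 + 6 + 8 + 9 + 12 + ... + 216 + 324 + 432 + 648 (24 divisors) = 2455
Since 2455 > 1296, 1296 is abundant.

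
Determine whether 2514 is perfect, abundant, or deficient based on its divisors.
abundant

Proper divisors of 2514: sum = 1 + 2 + 3 + 6 + 419 + 838 + 1257 = 2526
Since 2526 > 2514, 2514 is abundant.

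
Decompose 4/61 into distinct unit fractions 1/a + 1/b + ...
1/16 + 1/326 + 1/159088

Greedy algorithm:
4/61: ceiling(61/4) = 16, use 1/16
3/976: ceiling(976/3) = 326, use 1/326
1/159088: ceiling(159088/1) = 159088, use 1/159088
Result: 4/61 = 1/16 + 1/326 + 1/159088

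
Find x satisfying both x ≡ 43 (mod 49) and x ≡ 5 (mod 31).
1121

Using Chinese Remainder Theorem:
M = 49 × 31 = 1519
M1 = 31, M2 = 49
y1 = 31^(-1) mod 49 = 19
y2 = 49^(-1) mod 31 = 19
x = (43×31×19 + 5×49×19) mod 1519 = 1121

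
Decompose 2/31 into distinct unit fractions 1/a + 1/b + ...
1/16 + 1/496

Greedy algorithm:
2/31: ceiling(31/2) = 16, use 1/16
1/496: ceiling(496/1) = 496, use 1/496
Result: 2/31 = 1/16 + 1/496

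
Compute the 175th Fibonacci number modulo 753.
730

Matrix identity: Q^n = [[F_(n+1), F_n], [F_n, F_(n-1)]] with Q = [[1,1],[1,0]].
n = 175 = 10101111₂. Square-and-multiply, entries mod 753:
Q^1 = [[1,1],[1,0]]
Q^2 = (Q^1)² = [[2,1],[1,1]]
Q^5 = (Q^2)²·Q = [[8,5],[5,3]]
Q^10 = (Q^5)² = [[89,55],[55,34]]
Q^21 = (Q^10)²·Q = [[392,404],[404,741]]
Q^43 = (Q^21)²·Q = [[528,620],[620,661]]
Q^87 = (Q^43)²·Q = [[537,544],[544,746]]
Q^175 = (Q^87)²·Q = [[651,730],[730,674]]
F_175 mod 753 = Q^175[0][1] = 730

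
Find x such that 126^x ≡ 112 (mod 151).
103

Baby-step giant-step with step n = ⌈√151⌉ = 13.
Baby steps 126^j mod 151 (j:value) for j=0..12: 0:1, 1:126, 2:21, 3:79, 4:139, 5:149, 6:50, 7:109, 8:144, 9:24, 10:4, 11:51, 12:84.
Giant-step multiplier: 126^(-13) ≡ 126^(150-13) = 126^137 ≡ 54 (mod 151).
Giant steps γ_i = 112·54^i mod 151: γ_0=112, γ_1=8, γ_2=130, γ_3=74, γ_4=70, γ_5=5, γ_6=119, γ_7=84 (in table at j=12).
x = i·n + j = 7·13 + 12 = 103.
Check: 126^103 ≡ 112 (mod 151).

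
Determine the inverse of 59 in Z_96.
83

gcd(59, 96) = 1, so the inverse exists.
Extended Euclidean algorithm on (96, 59):
96 = 1 × 59 + 37  ⟹  37 = (1)·96 + (-1)·59
59 = 1 × 37 + 22  ⟹  22 = (-1)·96 + (2)·59
37 = 1 × 22 + 15  ⟹  15 = (2)·96 + (-3)·59
22 = 1 × 15 + 7  ⟹  7 = (-3)·96 + (5)·59
15 = 2 × 7 + 1  ⟹  1 = (8)·96 + (-13)·59
So (-13)·59 ≡ 1 (mod 96), i.e. 59^(-1) ≡ -13 ≡ 83 (mod 96).
Check: 59 × 83 = 4897 ≡ 1 (mod 96)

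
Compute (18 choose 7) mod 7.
2

Using Lucas' theorem:
Write n=18 and k=7 in base 7:
n in base 7: [2, 4]
k in base 7: [1, 0]
C(18,7) mod 7 = ∏ C(n_i, k_i) mod 7
Digit binomials (mod 7): C(2,1) = 2; C(4,0) = 1
Product: 2 × 1 = 2 ≡ 2 (mod 7)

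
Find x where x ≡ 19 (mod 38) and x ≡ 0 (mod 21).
399

Using Chinese Remainder Theorem:
M = 38 × 21 = 798
M1 = 21, M2 = 38
y1 = 21^(-1) mod 38 = 29
y2 = 38^(-1) mod 21 = 5
x = (19×21×29 + 0×38×5) mod 798 = 399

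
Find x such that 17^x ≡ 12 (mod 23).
6

Baby-step giant-step with step n = ⌈√23⌉ = 5.
Baby steps 17^j mod 23 (j:value) for j=0..4: 0:1, 1:17, 2:13, 3:14, 4:8.
Giant-step multiplier: 17^(-5) ≡ 17^(22-5) = 17^17 ≡ 11 (mod 23).
Giant steps γ_i = 12·11^i mod 23: γ_0=12, γ_1=17 (in table at j=1).
x = i·n + j = 1·5 + 1 = 6.
Check: 17^6 ≡ 12 (mod 23).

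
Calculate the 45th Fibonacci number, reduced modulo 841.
582

Matrix identity: Q^n = [[F_(n+1), F_n], [F_n, F_(n-1)]] with Q = [[1,1],[1,0]].
n = 45 = 101101₂. Square-and-multiply, entries mod 841:
Q^1 = [[1,1],[1,0]]
Q^2 = (Q^1)² = [[2,1],[1,1]]
Q^5 = (Q^2)²·Q = [[8,5],[5,3]]
Q^11 = (Q^5)²·Q = [[144,89],[89,55]]
Q^22 = (Q^11)² = [[63,50],[50,13]]
Q^45 = (Q^22)²·Q = [[177,582],[582,436]]
F_45 mod 841 = Q^45[0][1] = 582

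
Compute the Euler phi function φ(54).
18

54 = 2 × 3^3
φ(n) = n × ∏(1 - 1/p) for each prime p dividing n
φ(54) = 54 × (1 - 1/2) × (1 - 1/3) = 18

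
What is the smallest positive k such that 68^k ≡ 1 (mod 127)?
9

127 is prime, so ord(68) divides φ(127) = 126.
Divisors of 126: 1, 2, 3, 6, 7, 9, 14, 18, 21, 42, 63, 126.
Repeated squaring: 68^1 ≡ 68, 68^2 ≡ 52, 68^4 ≡ 37, 68^8 ≡ 99, 68^16 ≡ 22, 68^32 ≡ 103, 68^64 ≡ 68 (mod 127).
Test 68^d mod 127 for each divisor d in increasing order:
68^1 ≡ 68
68^2 ≡ 52
68^3 = 68^2·68^1 ≡ 107
68^6 = 68^4·68^2 ≡ 19
68^7 = 68^4·68^2·68^1 ≡ 22
68^9 = 68^8·68^1 ≡ 1  ← first divisor giving 1
The order is 9.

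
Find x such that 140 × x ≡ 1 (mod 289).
64

gcd(140, 289) = 1, so the inverse exists.
Extended Euclidean algorithm on (289, 140):
289 = 2 × 140 + 9  ⟹  9 = (1)·289 + (-2)·140
140 = 15 × 9 + 5  ⟹  5 = (-15)·289 + (31)·140
9 = 1 × 5 + 4  ⟹  4 = (16)·289 + (-33)·140
5 = 1 × 4 + 1  ⟹  1 = (-31)·289 + (64)·140
So (64)·140 ≡ 1 (mod 289), i.e. 140^(-1) ≡ 64 (mod 289).
Check: 140 × 64 = 8960 ≡ 1 (mod 289)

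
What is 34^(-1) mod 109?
93

gcd(34, 109) = 1, so the inverse exists.
Extended Euclidean algorithm on (109, 34):
109 = 3 × 34 + 7  ⟹  7 = (1)·109 + (-3)·34
34 = 4 × 7 + 6  ⟹  6 = (-4)·109 + (13)·34
7 = 1 × 6 + 1  ⟹  1 = (5)·109 + (-16)·34
So (-16)·34 ≡ 1 (mod 109), i.e. 34^(-1) ≡ -16 ≡ 93 (mod 109).
Check: 34 × 93 = 3162 ≡ 1 (mod 109)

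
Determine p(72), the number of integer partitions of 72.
5392783

p(n) counts ways to write n as a sum of positive integers (order ignored).
Euler's pentagonal recurrence: p(k) = p(k-1) + p(k-2) - p(k-5) - p(k-7) + p(k-12) + p(k-15) - ... (offsets j(3j∓1)/2, signs ++--, p(0)=1, p(<0)=0).
DP table for k = 0..71: p(0)=1, p(1)=1, p(2)=2, p(3)=3, p(4)=5, p(5)=7, p(6)=11, p(7)=15, p(8)=22, p(9)=30, p(10)=42, p(11)=56, p(12)=77, p(13)=101, p(14)=135, p(15)=176, p(16)=231, p(17)=297, p(18)=385, p(19)=490, p(20)=627, p(21)=792, p(22)=1002, p(23)=1255, p(24)=1575, p(25)=1958, p(26)=2436, p(27)=3010, p(28)=3718, p(29)=4565, p(30)=5604, p(31)=6842, p(32)=8349, p(33)=10143, p(34)=12310, p(35)=14883, p(36)=17977, p(37)=21637, p(38)=26015, p(39)=31185, p(40)=37338, p(41)=44583, p(42)=53174, p(43)=63261, p(44)=75175, p(45)=89134, p(46)=105558, p(47)=124754, p(48)=147273, p(49)=173525, p(50)=204226, p(51)=239943, p(52)=281589, p(53)=329931, p(54)=386155, p(55)=451276, p(56)=526823, p(57)=614154, p(58)=715220, p(59)=831820, p(60)=966467, p(61)=1121505, p(62)=1300156, p(63)=1505499, p(64)=1741630, p(65)=2012558, p(66)=2323520, p(67)=2679689, p(68)=3087735, p(69)=3554345, p(70)=4087968, p(71)=4697205.
Final step: p(72) = p(71) + p(70) - p(67) - p(65) + p(60) + p(57) - p(50) - p(46) + p(37) + p(32) - p(21) - p(15) + p(2)
= 4697205 + 4087968 - 2679689 - 2012558 + 966467 + 614154 - 204226 - 105558 + 21637 + 8349 - 792 - 176 + 2
= 5392783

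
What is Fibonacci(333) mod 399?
338

Matrix identity: Q^n = [[F_(n+1), F_n], [F_n, F_(n-1)]] with Q = [[1,1],[1,0]].
n = 333 = 101001101₂. Square-and-multiply, entries mod 399:
Q^1 = [[1,1],[1,0]]
Q^2 = (Q^1)² = [[2,1],[1,1]]
Q^5 = (Q^2)²·Q = [[8,5],[5,3]]
Q^10 = (Q^5)² = [[89,55],[55,34]]
Q^20 = (Q^10)² = [[173,381],[381,191]]
Q^41 = (Q^20)²·Q = [[160,328],[328,231]]
Q^83 = (Q^41)²·Q = [[87,317],[317,169]]
Q^166 = (Q^83)² = [[328,155],[155,173]]
Q^333 = (Q^166)²·Q = [[188,338],[338,249]]
F_333 mod 399 = Q^333[0][1] = 338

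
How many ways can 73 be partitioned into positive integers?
6185689

p(n) counts ways to write n as a sum of positive integers (order ignored).
Euler's pentagonal recurrence: p(k) = p(k-1) + p(k-2) - p(k-5) - p(k-7) + p(k-12) + p(k-15) - ... (offsets j(3j∓1)/2, signs ++--, p(0)=1, p(<0)=0).
DP table for k = 0..72: p(0)=1, p(1)=1, p(2)=2, p(3)=3, p(4)=5, p(5)=7, p(6)=11, p(7)=15, p(8)=22, p(9)=30, p(10)=42, p(11)=56, p(12)=77, p(13)=101, p(14)=135, p(15)=176, p(16)=231, p(17)=297, p(18)=385, p(19)=490, p(20)=627, p(21)=792, p(22)=1002, p(23)=1255, p(24)=1575, p(25)=1958, p(26)=2436, p(27)=3010, p(28)=3718, p(29)=4565, p(30)=5604, p(31)=6842, p(32)=8349, p(33)=10143, p(34)=12310, p(35)=14883, p(36)=17977, p(37)=21637, p(38)=26015, p(39)=31185, p(40)=37338, p(41)=44583, p(42)=53174, p(43)=63261, p(44)=75175, p(45)=89134, p(46)=105558, p(47)=124754, p(48)=147273, p(49)=173525, p(50)=204226, p(51)=239943, p(52)=281589, p(53)=329931, p(54)=386155, p(55)=451276, p(56)=526823, p(57)=614154, p(58)=715220, p(59)=831820, p(60)=966467, p(61)=1121505, p(62)=1300156, p(63)=1505499, p(64)=1741630, p(65)=2012558, p(66)=2323520, p(67)=2679689, p(68)=3087735, p(69)=3554345, p(70)=4087968, p(71)=4697205, p(72)=5392783.
Final step: p(73) = p(72) + p(71) - p(68) - p(66) + p(61) + p(58) - p(51) - p(47) + p(38) + p(33) - p(22) - p(16) + p(3)
= 5392783 + 4697205 - 3087735 - 2323520 + 1121505 + 715220 - 239943 - 124754 + 26015 + 10143 - 1002 - 231 + 3
= 6185689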